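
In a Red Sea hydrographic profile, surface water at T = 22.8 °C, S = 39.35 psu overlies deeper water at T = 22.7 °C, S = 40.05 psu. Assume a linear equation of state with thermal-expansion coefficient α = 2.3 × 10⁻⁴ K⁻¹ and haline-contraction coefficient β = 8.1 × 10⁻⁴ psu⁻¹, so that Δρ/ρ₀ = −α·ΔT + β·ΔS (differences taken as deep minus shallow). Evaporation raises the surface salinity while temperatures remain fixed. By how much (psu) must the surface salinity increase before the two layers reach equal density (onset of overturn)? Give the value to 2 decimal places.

Neutral buoyancy requires −α(T_deep − T_surf) + β(S_deep − S_surf′) = 0.
S_surf′ = S_deep − (α/β)·ΔT = 40.05 − (2.3 × 10⁻⁴/8.1 × 10⁻⁴)·(-0.1) = 40.0784 psu.
Increase required: 40.0784 − 39.35 = 0.7284 psu.

0.73 psu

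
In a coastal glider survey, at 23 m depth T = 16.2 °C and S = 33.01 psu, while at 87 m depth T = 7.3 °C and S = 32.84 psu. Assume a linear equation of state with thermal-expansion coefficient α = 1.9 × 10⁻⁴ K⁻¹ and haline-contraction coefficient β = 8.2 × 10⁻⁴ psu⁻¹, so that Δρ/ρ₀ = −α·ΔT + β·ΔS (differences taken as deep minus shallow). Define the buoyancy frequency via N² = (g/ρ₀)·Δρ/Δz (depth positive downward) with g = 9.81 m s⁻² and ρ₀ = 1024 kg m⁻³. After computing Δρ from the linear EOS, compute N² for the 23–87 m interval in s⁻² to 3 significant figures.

ΔT = -8.9 K, ΔS = -0.17 psu (deep − shallow).
Δρ/ρ₀ = −αΔT + βΔS = 1.691 × 10⁻³ − 1.394 × 10⁻⁴ = 1.5516 × 10⁻³, so Δρ ≈ 1.589 kg m⁻³.
N² = (g/ρ₀)·Δρ/Δz = g·(Δρ/ρ₀)/Δz = 9.81 × 1.5516 × 10⁻³ / 64 = 2.3783 × 10⁻⁴ s⁻² ≈ 2.38 × 10⁻⁴ s⁻².

2.38 × 10⁻⁴ s⁻²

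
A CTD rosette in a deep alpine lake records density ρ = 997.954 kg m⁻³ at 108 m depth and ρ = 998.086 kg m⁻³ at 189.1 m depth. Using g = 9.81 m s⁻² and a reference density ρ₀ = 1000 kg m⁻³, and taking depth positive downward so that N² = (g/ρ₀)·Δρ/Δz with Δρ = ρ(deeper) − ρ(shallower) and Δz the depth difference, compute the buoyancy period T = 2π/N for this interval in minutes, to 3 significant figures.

Δρ = 998.086 − 997.954 = 0.132 kg m⁻³ over Δz = 189.1 − 108 = 81.1 m.
N² = (9.81/1000) × (0.132/81.1) = 1.5967 × 10⁻⁵ s⁻².
N = √(1.5967 × 10⁻⁵) = 3.9959 × 10⁻³ rad s⁻¹, so T = 2π/N = 1.5724 × 10³ s = 26.207 min ≈ 26.2 min.

26.2 min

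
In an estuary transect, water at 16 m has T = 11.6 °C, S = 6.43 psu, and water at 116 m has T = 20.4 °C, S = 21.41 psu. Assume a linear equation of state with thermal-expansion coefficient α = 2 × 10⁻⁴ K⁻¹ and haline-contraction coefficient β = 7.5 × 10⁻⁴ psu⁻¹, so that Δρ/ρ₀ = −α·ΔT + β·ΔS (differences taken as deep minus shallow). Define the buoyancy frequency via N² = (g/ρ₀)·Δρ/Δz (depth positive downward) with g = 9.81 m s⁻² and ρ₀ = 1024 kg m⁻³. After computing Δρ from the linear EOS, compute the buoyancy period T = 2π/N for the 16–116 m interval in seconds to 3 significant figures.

ΔT = +8.8 K, ΔS = +14.98 psu (deep − shallow).
Δρ/ρ₀ = −αΔT + βΔS = -1.76 × 10⁻³ + 0.011235 = 9.475 × 10⁻³, so Δρ ≈ 9.702 kg m⁻³.
N² = (g/ρ₀)·Δρ/Δz = g·(Δρ/ρ₀)/Δz = 9.81 × 9.475 × 10⁻³ / 100 = 9.2950 × 10⁻⁴ s⁻².
N = √(9.2950 × 10⁻⁴) = 0.030488 rad s⁻¹ → T = 2π/N = 206.09 s ≈ 206 s.

206 s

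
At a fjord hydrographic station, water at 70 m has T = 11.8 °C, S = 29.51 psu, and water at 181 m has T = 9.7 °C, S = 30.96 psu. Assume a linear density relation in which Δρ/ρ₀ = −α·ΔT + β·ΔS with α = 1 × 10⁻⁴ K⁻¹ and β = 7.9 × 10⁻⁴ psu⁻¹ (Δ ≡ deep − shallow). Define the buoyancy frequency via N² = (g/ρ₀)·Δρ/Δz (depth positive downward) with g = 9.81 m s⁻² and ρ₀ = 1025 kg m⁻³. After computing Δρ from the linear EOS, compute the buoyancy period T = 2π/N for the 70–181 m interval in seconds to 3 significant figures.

574 s

ΔT = -2.1 K, ΔS = +1.45 psu (deep − shallow).
Δρ/ρ₀ = −αΔT + βΔS = 2.10 × 10⁻⁴ + 1.1455 × 10⁻³ = 1.3555 × 10⁻³, so Δρ ≈ 1.389 kg m⁻³.
N² = (g/ρ₀)·Δρ/Δz = g·(Δρ/ρ₀)/Δz = 9.81 × 1.3555 × 10⁻³ / 111 = 1.1980 × 10⁻⁴ s⁻².
N = √(1.1980 × 10⁻⁴) = 0.010945 rad s⁻¹ → T = 2π/N = 574.07 s ≈ 574 s.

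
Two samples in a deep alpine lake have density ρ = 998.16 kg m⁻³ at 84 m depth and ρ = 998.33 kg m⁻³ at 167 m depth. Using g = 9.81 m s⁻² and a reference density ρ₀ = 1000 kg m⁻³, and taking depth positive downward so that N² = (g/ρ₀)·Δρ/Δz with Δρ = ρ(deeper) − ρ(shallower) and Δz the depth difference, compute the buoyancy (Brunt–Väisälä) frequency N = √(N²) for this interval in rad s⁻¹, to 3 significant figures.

4.48 × 10⁻³ rad s⁻¹

Δρ = 998.33 − 998.16 = 0.17 kg m⁻³ over Δz = 167 − 84 = 83 m.
N² = (9.81/1000) × (0.17/83) = 2.0093 × 10⁻⁵ s⁻².
N = √(2.0093 × 10⁻⁵) = 4.4825 × 10⁻³ rad s⁻¹ ≈ 4.48 × 10⁻³ rad s⁻¹.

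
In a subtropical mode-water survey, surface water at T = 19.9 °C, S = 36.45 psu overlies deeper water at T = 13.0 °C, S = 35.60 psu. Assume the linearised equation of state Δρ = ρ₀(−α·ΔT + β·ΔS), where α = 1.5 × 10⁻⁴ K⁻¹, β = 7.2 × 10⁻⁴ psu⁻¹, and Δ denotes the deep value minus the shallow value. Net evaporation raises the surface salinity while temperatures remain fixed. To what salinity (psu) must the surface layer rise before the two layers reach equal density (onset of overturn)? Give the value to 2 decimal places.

Neutral buoyancy requires −α(T_deep − T_surf) + β(S_deep − S_surf′) = 0.
S_surf′ = S_deep − (α/β)·ΔT = 35.60 − (1.5 × 10⁻⁴/7.2 × 10⁻⁴)·(-6.9) = 37.0375 psu.
Increase required: 37.0375 − 36.45 = 0.5875 psu.

37.04 psu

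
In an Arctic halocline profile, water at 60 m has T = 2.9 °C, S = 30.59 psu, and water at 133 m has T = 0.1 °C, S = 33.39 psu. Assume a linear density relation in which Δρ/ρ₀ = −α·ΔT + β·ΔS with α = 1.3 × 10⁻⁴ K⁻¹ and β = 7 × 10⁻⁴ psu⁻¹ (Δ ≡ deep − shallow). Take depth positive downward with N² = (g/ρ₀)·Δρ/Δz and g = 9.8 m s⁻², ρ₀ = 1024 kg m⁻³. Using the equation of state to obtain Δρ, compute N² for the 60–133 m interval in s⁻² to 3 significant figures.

ΔT = -2.8 K, ΔS = +2.80 psu (deep − shallow).
Δρ/ρ₀ = −αΔT + βΔS = 3.64 × 10⁻⁴ + 1.96 × 10⁻³ = 2.324 × 10⁻³, so Δρ ≈ 2.380 kg m⁻³.
N² = (g/ρ₀)·Δρ/Δz = g·(Δρ/ρ₀)/Δz = 9.8 × 2.324 × 10⁻³ / 73 = 3.1199 × 10⁻⁴ s⁻² ≈ 3.12 × 10⁻⁴ s⁻².

3.12 × 10⁻⁴ s⁻²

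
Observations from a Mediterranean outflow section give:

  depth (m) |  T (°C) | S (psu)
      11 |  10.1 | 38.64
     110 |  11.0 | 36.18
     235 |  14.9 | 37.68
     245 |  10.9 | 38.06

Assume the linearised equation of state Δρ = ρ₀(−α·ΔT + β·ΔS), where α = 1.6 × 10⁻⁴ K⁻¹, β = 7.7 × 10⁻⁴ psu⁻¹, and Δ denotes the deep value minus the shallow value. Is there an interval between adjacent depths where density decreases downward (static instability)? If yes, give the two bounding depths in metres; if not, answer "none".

11–110 m

Evaluate Δρ/ρ₀ = −αΔT + βΔS across each adjacent pair:
  11–110 m: −αΔT+βΔS = −(1.6 × 10⁻⁴)(+0.9)+(7.7 × 10⁻⁴)(-2.46) = -2.0 × 10⁻³ → UNSTABLE
  110–235 m: −αΔT+βΔS = −(1.6 × 10⁻⁴)(+3.9)+(7.7 × 10⁻⁴)(+1.50) = 5.3 × 10⁻⁴ → stable
  235–245 m: −αΔT+βΔS = −(1.6 × 10⁻⁴)(-4.0)+(7.7 × 10⁻⁴)(+0.38) = 9.3 × 10⁻⁴ → stable
The 11–110 m interval has Δρ < 0: lighter water underlies denser water.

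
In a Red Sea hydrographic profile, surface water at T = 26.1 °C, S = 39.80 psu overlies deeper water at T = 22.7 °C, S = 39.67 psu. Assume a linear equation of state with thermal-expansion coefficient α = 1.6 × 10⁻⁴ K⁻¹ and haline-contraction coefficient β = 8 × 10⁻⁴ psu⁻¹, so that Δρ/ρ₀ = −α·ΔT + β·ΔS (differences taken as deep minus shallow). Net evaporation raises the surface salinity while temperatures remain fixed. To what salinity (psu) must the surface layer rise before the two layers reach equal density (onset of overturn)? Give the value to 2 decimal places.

Neutral buoyancy requires −α(T_deep − T_surf) + β(S_deep − S_surf′) = 0.
S_surf′ = S_deep − (α/β)·ΔT = 39.67 − (1.6 × 10⁻⁴/8 × 10⁻⁴)·(-3.4) = 40.3500 psu.
Increase required: 40.3500 − 39.80 = 0.5500 psu.

40.35 psu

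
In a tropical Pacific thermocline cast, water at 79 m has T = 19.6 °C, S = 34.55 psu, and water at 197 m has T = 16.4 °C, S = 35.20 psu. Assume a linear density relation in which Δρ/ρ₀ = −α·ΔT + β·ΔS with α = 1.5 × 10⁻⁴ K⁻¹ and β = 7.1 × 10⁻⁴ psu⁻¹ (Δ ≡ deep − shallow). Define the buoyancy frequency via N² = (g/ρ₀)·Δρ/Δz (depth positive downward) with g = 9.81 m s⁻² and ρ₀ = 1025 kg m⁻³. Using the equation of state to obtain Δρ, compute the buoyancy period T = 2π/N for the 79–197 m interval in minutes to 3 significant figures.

ΔT = -3.2 K, ΔS = +0.65 psu (deep − shallow).
Δρ/ρ₀ = −αΔT + βΔS = 4.80 × 10⁻⁴ + 4.615 × 10⁻⁴ = 9.415 × 10⁻⁴, so Δρ ≈ 0.9650 kg m⁻³.
N² = (g/ρ₀)·Δρ/Δz = g·(Δρ/ρ₀)/Δz = 9.81 × 9.415 × 10⁻⁴ / 118 = 7.8272 × 10⁻⁵ s⁻².
N = √(7.8272 × 10⁻⁵) = 8.8471 × 10⁻³ rad s⁻¹ → T = 2π/N = 710.20 s = 11.837 min ≈ 11.8 min.

11.8 min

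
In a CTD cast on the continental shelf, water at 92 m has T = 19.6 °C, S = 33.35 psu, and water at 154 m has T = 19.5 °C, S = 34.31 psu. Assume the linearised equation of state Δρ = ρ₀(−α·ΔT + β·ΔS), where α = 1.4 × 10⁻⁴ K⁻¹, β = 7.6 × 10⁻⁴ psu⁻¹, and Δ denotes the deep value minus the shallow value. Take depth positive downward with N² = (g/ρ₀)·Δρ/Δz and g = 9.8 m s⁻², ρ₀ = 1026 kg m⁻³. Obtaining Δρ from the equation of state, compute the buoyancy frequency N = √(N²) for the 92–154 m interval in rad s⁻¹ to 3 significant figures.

ΔT = -0.1 K, ΔS = +0.96 psu (deep − shallow).
Δρ/ρ₀ = −αΔT + βΔS = 1.40 × 10⁻⁵ + 7.296 × 10⁻⁴ = 7.436 × 10⁻⁴, so Δρ ≈ 0.7629 kg m⁻³.
N² = (g/ρ₀)·Δρ/Δz = g·(Δρ/ρ₀)/Δz = 9.8 × 7.436 × 10⁻⁴ / 62 = 1.1754 × 10⁻⁴ s⁻².
N = √(1.1754 × 10⁻⁴) = 0.010842 rad s⁻¹ ≈ 0.0108 rad s⁻¹.

0.0108 rad s⁻¹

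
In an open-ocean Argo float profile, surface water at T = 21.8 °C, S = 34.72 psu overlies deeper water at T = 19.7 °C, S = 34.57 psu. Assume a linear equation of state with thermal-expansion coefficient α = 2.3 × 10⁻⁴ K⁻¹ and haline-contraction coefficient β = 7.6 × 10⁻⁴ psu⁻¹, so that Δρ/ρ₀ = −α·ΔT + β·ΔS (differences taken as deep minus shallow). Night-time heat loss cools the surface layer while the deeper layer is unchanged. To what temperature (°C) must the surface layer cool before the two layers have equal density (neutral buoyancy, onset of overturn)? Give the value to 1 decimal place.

Neutral buoyancy requires Δρ = 0, i.e. −α(T_deep − T_surf′) + β(S_deep − S_surf) = 0.
T_surf′ = T_deep − (β/α)·ΔS = 19.7 − (7.6 × 10⁻⁴/2.3 × 10⁻⁴)·(-0.15) = 20.196 °C.
Cooling required: 21.8 − (20.196) = 1.604 °C.

20.2 °C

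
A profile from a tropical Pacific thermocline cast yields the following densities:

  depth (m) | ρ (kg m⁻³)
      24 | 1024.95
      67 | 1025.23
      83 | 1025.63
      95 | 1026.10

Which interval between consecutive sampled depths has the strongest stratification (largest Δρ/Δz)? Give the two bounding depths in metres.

83–95 m

Compute the density gradient over each adjacent pair:
  24–67 m: Δρ/Δz = 0.28/43 = 6.5 × 10⁻³ kg m⁻⁴
  67–83 m: Δρ/Δz = 0.40/16 = 0.025 kg m⁻⁴
  83–95 m: Δρ/Δz = 0.47/12 = 0.039 kg m⁻⁴
The largest gradient is in the 83–95 m interval — the pycnocline.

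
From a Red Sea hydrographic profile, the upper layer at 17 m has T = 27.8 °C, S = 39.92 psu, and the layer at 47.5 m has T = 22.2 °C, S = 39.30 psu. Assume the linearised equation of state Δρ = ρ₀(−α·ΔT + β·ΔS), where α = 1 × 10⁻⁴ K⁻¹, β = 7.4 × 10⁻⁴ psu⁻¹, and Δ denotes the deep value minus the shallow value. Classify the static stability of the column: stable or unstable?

stable

ΔT = 22.2 − 27.8 = -5.6 K and ΔS = 39.30 − 39.92 = -0.62 psu (deep − shallow).
−αΔT = 5.60 × 10⁻⁴; βΔS = -4.588 × 10⁻⁴; sum Δρ/ρ₀ = 1.012 × 10⁻⁴.
Δρ/ρ₀ > 0, so Δρ > 0: deeper water is denser → statically stable.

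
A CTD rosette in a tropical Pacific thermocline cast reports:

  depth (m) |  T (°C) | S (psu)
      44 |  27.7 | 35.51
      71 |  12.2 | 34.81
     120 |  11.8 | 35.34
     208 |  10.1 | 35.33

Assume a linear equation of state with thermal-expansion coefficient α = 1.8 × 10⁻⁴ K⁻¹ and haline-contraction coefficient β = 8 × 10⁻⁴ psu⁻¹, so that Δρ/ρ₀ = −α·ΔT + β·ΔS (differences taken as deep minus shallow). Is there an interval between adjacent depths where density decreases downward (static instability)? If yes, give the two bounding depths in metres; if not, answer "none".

none

Evaluate Δρ/ρ₀ = −αΔT + βΔS across each adjacent pair:
  44–71 m: −αΔT+βΔS = −(1.8 × 10⁻⁴)(-15.5)+(8 × 10⁻⁴)(-0.70) = 2.2 × 10⁻³ → stable
  71–120 m: −αΔT+βΔS = −(1.8 × 10⁻⁴)(-0.4)+(8 × 10⁻⁴)(+0.53) = 5.0 × 10⁻⁴ → stable
  120–208 m: −αΔT+βΔS = −(1.8 × 10⁻⁴)(-1.7)+(8 × 10⁻⁴)(-0.01) = 3.0 × 10⁻⁴ → stable
Every interval has Δρ > 0: the column is stably stratified throughout.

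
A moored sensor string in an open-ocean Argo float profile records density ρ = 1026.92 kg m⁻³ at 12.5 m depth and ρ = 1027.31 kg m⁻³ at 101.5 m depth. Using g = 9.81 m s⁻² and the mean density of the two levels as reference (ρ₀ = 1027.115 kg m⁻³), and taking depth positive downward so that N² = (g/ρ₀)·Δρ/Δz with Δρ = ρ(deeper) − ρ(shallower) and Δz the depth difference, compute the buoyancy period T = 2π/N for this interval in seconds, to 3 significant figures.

Δρ = 1027.31 − 1026.92 = 0.39 kg m⁻³ over Δz = 101.5 − 12.5 = 89 m.
N² = (9.81/1027.115) × (0.39/89) = 4.1853 × 10⁻⁵ s⁻².
N = √(4.1853 × 10⁻⁵) = 6.4694 × 10⁻³ rad s⁻¹, so T = 2π/N = 971.22 s ≈ 971 s.

971 s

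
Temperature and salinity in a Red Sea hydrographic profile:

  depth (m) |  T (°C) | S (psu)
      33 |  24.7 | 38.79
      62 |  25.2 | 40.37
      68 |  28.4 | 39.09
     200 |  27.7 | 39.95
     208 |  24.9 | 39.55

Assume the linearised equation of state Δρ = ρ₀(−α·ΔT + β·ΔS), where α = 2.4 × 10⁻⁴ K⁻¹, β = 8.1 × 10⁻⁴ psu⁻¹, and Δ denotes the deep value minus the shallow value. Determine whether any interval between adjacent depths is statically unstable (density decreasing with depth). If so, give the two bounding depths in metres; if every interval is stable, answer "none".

Evaluate Δρ/ρ₀ = −αΔT + βΔS across each adjacent pair:
  33–62 m: −αΔT+βΔS = −(2.4 × 10⁻⁴)(+0.5)+(8.1 × 10⁻⁴)(+1.58) = 1.2 × 10⁻³ → stable
  62–68 m: −αΔT+βΔS = −(2.4 × 10⁻⁴)(+3.2)+(8.1 × 10⁻⁴)(-1.28) = -1.8 × 10⁻³ → UNSTABLE
  68–200 m: −αΔT+βΔS = −(2.4 × 10⁻⁴)(-0.7)+(8.1 × 10⁻⁴)(+0.86) = 8.6 × 10⁻⁴ → stable
  200–208 m: −αΔT+βΔS = −(2.4 × 10⁻⁴)(-2.8)+(8.1 × 10⁻⁴)(-0.40) = 3.5 × 10⁻⁴ → stable
The 62–68 m interval has Δρ < 0: lighter water underlies denser water.

62–68 m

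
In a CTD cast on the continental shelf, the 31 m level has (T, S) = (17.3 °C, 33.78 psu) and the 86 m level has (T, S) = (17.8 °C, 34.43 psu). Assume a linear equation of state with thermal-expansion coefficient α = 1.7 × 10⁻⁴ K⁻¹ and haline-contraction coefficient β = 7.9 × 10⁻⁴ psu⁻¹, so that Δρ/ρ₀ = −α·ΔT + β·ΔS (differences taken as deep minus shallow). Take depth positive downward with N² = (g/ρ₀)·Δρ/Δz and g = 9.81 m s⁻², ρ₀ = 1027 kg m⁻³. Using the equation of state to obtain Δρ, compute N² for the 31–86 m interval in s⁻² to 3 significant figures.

7.64 × 10⁻⁵ s⁻²

ΔT = +0.5 K, ΔS = +0.65 psu (deep − shallow).
Δρ/ρ₀ = −αΔT + βΔS = -8.50 × 10⁻⁵ + 5.135 × 10⁻⁴ = 4.285 × 10⁻⁴, so Δρ ≈ 0.4401 kg m⁻³.
N² = (g/ρ₀)·Δρ/Δz = g·(Δρ/ρ₀)/Δz = 9.81 × 4.285 × 10⁻⁴ / 55 = 7.6429 × 10⁻⁵ s⁻² ≈ 7.64 × 10⁻⁵ s⁻².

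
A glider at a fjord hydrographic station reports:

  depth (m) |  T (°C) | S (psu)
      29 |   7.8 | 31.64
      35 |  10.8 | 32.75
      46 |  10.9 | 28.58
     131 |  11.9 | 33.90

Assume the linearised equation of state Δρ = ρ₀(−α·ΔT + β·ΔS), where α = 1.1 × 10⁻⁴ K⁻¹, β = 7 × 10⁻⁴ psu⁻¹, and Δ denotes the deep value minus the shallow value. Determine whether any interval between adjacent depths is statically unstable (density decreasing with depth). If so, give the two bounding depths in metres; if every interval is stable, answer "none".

Evaluate Δρ/ρ₀ = −αΔT + βΔS across each adjacent pair:
  29–35 m: −αΔT+βΔS = −(1.1 × 10⁻⁴)(+3.0)+(7 × 10⁻⁴)(+1.11) = 4.5 × 10⁻⁴ → stable
  35–46 m: −αΔT+βΔS = −(1.1 × 10⁻⁴)(+0.1)+(7 × 10⁻⁴)(-4.17) = -2.9 × 10⁻³ → UNSTABLE
  46–131 m: −αΔT+βΔS = −(1.1 × 10⁻⁴)(+1.0)+(7 × 10⁻⁴)(+5.32) = 3.6 × 10⁻³ → stable
The 35–46 m interval has Δρ < 0: lighter water underlies denser water.

35–46 m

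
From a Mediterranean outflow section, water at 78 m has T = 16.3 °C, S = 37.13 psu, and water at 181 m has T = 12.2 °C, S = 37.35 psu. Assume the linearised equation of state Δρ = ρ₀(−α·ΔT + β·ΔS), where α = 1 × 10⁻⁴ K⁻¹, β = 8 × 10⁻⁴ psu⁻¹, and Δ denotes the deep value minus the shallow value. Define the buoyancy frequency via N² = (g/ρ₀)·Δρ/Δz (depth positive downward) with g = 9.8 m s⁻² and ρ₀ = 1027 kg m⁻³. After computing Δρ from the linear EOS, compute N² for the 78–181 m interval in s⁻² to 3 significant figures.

5.58 × 10⁻⁵ s⁻²

ΔT = -4.1 K, ΔS = +0.22 psu (deep − shallow).
Δρ/ρ₀ = −αΔT + βΔS = 4.10 × 10⁻⁴ + 1.76 × 10⁻⁴ = 5.86 × 10⁻⁴, so Δρ ≈ 0.6018 kg m⁻³.
N² = (g/ρ₀)·Δρ/Δz = g·(Δρ/ρ₀)/Δz = 9.8 × 5.86 × 10⁻⁴ / 103 = 5.5755 × 10⁻⁵ s⁻² ≈ 5.58 × 10⁻⁵ s⁻².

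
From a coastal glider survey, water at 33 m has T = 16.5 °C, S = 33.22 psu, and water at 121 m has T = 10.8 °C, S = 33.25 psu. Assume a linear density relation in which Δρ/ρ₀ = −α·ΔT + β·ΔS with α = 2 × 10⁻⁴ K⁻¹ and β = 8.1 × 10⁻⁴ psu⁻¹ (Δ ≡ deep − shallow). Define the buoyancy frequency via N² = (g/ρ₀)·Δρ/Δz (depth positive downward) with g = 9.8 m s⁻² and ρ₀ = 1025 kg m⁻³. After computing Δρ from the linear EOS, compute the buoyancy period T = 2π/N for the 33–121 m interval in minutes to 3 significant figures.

ΔT = -5.7 K, ΔS = +0.03 psu (deep − shallow).
Δρ/ρ₀ = −αΔT + βΔS = 1.14 × 10⁻³ + 2.43 × 10⁻⁵ = 1.1643 × 10⁻³, so Δρ ≈ 1.193 kg m⁻³.
N² = (g/ρ₀)·Δρ/Δz = g·(Δρ/ρ₀)/Δz = 9.8 × 1.1643 × 10⁻³ / 88 = 1.2966 × 10⁻⁴ s⁻².
N = √(1.2966 × 10⁻⁴) = 0.011387 rad s⁻¹ → T = 2π/N = 551.79 s = 9.1965 min ≈ 9.20 min.

9.20 min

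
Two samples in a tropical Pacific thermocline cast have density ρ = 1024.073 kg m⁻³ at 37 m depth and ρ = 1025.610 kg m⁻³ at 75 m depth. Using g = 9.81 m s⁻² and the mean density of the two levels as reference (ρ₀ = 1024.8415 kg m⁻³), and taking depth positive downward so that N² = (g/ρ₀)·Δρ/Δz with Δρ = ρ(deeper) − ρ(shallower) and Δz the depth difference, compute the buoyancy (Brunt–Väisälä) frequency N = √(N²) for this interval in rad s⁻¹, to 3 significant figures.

0.0197 rad s⁻¹

Δρ = 1025.610 − 1024.073 = 1.537 kg m⁻³ over Δz = 75 − 37 = 38 m.
N² = (9.81/1024.8415) × (1.537/38) = 3.8717 × 10⁻⁴ s⁻².
N = √(3.8717 × 10⁻⁴) = 0.019677 rad s⁻¹ ≈ 0.0197 rad s⁻¹.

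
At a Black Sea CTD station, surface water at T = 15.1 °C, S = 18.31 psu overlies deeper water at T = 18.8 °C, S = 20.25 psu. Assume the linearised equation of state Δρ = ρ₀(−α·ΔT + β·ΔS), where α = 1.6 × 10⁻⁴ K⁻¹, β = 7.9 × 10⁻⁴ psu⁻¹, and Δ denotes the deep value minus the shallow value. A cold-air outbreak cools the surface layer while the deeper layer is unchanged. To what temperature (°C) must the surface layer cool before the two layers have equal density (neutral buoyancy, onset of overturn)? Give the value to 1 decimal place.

9.2 °C

Neutral buoyancy requires Δρ = 0, i.e. −α(T_deep − T_surf′) + β(S_deep − S_surf) = 0.
T_surf′ = T_deep − (β/α)·ΔS = 18.8 − (7.9 × 10⁻⁴/1.6 × 10⁻⁴)·(+1.94) = 9.221 °C.
Cooling required: 15.1 − (9.221) = 5.879 °C.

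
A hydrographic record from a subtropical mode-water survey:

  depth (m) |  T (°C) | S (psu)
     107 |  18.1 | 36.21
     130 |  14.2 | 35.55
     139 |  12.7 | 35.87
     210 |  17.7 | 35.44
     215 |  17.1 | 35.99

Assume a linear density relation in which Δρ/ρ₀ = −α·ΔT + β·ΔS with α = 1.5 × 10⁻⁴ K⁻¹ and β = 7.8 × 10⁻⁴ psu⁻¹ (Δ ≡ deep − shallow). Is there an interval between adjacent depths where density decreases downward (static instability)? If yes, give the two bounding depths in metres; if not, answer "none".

139–210 m

Evaluate Δρ/ρ₀ = −αΔT + βΔS across each adjacent pair:
  107–130 m: −αΔT+βΔS = −(1.5 × 10⁻⁴)(-3.9)+(7.8 × 10⁻⁴)(-0.66) = 7.0 × 10⁻⁵ → stable
  130–139 m: −αΔT+βΔS = −(1.5 × 10⁻⁴)(-1.5)+(7.8 × 10⁻⁴)(+0.32) = 4.7 × 10⁻⁴ → stable
  139–210 m: −αΔT+βΔS = −(1.5 × 10⁻⁴)(+5.0)+(7.8 × 10⁻⁴)(-0.43) = -1.1 × 10⁻³ → UNSTABLE
  210–215 m: −αΔT+βΔS = −(1.5 × 10⁻⁴)(-0.6)+(7.8 × 10⁻⁴)(+0.55) = 5.2 × 10⁻⁴ → stable
The 139–210 m interval has Δρ < 0: lighter water underlies denser water.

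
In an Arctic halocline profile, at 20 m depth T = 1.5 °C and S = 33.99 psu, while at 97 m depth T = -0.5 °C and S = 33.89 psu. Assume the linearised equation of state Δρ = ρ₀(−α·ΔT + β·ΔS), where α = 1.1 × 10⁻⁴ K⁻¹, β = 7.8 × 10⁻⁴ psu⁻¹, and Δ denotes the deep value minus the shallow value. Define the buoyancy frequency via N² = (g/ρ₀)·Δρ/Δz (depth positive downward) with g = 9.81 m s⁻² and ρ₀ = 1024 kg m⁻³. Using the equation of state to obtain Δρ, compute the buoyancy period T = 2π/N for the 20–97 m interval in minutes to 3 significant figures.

24.6 min

ΔT = -2.0 K, ΔS = -0.10 psu (deep − shallow).
Δρ/ρ₀ = −αΔT + βΔS = 2.20 × 10⁻⁴ − 7.80 × 10⁻⁵ = 1.42 × 10⁻⁴, so Δρ ≈ 0.1454 kg m⁻³.
N² = (g/ρ₀)·Δρ/Δz = g·(Δρ/ρ₀)/Δz = 9.81 × 1.42 × 10⁻⁴ / 77 = 1.8091 × 10⁻⁵ s⁻².
N = √(1.8091 × 10⁻⁵) = 4.2534 × 10⁻³ rad s⁻¹ → T = 2π/N = 1.4772 × 10³ s = 24.620 min ≈ 24.6 min.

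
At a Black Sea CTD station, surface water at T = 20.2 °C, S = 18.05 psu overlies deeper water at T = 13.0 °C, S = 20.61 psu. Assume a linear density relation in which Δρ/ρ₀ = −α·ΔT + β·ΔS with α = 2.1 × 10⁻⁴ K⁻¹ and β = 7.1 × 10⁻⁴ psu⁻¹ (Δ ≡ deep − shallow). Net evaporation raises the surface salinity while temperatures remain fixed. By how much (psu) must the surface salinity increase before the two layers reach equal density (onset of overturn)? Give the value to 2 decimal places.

4.69 psu

Neutral buoyancy requires −α(T_deep − T_surf) + β(S_deep − S_surf′) = 0.
S_surf′ = S_deep − (α/β)·ΔT = 20.61 − (2.1 × 10⁻⁴/7.1 × 10⁻⁴)·(-7.2) = 22.7396 psu.
Increase required: 22.7396 − 18.05 = 4.6896 psu.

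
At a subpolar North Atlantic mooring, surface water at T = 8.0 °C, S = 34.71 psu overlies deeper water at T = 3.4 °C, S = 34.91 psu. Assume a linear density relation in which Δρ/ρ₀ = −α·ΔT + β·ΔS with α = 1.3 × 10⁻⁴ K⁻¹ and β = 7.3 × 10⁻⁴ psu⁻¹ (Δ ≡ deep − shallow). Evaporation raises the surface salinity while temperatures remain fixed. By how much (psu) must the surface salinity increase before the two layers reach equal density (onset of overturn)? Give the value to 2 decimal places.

1.02 psu

Neutral buoyancy requires −α(T_deep − T_surf) + β(S_deep − S_surf′) = 0.
S_surf′ = S_deep − (α/β)·ΔT = 34.91 − (1.3 × 10⁻⁴/7.3 × 10⁻⁴)·(-4.6) = 35.7292 psu.
Increase required: 35.7292 − 34.71 = 1.0192 psu.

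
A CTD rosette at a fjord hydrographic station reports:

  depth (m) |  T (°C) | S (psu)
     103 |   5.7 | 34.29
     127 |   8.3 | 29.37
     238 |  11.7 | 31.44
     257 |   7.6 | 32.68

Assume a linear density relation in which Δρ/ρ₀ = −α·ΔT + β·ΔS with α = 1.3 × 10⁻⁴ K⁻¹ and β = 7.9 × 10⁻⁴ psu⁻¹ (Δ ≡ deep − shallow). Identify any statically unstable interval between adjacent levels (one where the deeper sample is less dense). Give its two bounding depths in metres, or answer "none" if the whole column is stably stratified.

103–127 m

Evaluate Δρ/ρ₀ = −αΔT + βΔS across each adjacent pair:
  103–127 m: −αΔT+βΔS = −(1.3 × 10⁻⁴)(+2.6)+(7.9 × 10⁻⁴)(-4.92) = -4.2 × 10⁻³ → UNSTABLE
  127–238 m: −αΔT+βΔS = −(1.3 × 10⁻⁴)(+3.4)+(7.9 × 10⁻⁴)(+2.07) = 1.2 × 10⁻³ → stable
  238–257 m: −αΔT+βΔS = −(1.3 × 10⁻⁴)(-4.1)+(7.9 × 10⁻⁴)(+1.24) = 1.5 × 10⁻³ → stable
The 103–127 m interval has Δρ < 0: lighter water underlies denser water.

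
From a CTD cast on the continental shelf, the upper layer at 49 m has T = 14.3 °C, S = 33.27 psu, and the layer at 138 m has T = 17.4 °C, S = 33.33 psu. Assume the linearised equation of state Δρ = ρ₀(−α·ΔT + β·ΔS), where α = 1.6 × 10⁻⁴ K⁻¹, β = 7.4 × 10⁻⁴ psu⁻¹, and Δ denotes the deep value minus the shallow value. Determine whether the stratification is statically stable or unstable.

unstable

ΔT = 17.4 − 14.3 = +3.1 K and ΔS = 33.33 − 33.27 = +0.06 psu (deep − shallow).
−αΔT = -4.96 × 10⁻⁴; βΔS = 4.44 × 10⁻⁵; sum Δρ/ρ₀ = -4.516 × 10⁻⁴.
Δρ/ρ₀ < 0, so Δρ < 0: deeper water is lighter → statically unstable; the column would overturn.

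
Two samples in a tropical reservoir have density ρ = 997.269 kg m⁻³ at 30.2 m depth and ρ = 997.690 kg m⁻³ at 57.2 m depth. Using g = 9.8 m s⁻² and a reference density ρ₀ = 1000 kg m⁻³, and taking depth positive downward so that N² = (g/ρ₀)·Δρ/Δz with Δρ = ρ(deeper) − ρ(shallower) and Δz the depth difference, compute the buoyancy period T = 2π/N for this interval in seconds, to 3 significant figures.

508 s

Δρ = 997.690 − 997.269 = 0.421 kg m⁻³ over Δz = 57.2 − 30.2 = 27 m.
N² = (9.8/1000) × (0.421/27) = 1.5281 × 10⁻⁴ s⁻².
N = √(1.5281 × 10⁻⁴) = 0.012362 rad s⁻¹, so T = 2π/N = 508.27 s ≈ 508 s.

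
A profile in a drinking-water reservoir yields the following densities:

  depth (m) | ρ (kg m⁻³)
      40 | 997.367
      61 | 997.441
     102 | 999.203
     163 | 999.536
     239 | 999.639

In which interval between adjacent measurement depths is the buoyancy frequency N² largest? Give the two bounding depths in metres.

61–102 m

Compute the density gradient over each adjacent pair:
  40–61 m: Δρ/Δz = 0.074/21 = 3.5 × 10⁻³ kg m⁻⁴
  61–102 m: Δρ/Δz = 1.762/41 = 0.043 kg m⁻⁴
  102–163 m: Δρ/Δz = 0.333/61 = 5.5 × 10⁻³ kg m⁻⁴
  163–239 m: Δρ/Δz = 0.103/76 = 1.4 × 10⁻³ kg m⁻⁴
The largest gradient is in the 61–102 m interval — the pycnocline.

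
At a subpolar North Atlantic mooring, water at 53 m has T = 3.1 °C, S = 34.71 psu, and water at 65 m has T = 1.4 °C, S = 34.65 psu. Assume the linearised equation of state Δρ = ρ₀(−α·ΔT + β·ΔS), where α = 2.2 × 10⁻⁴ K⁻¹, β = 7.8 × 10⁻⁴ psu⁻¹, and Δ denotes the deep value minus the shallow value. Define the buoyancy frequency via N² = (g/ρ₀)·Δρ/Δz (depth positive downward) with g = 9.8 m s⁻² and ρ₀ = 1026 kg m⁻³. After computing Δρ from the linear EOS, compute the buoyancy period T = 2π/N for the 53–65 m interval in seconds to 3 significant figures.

384 s

ΔT = -1.7 K, ΔS = -0.06 psu (deep − shallow).
Δρ/ρ₀ = −αΔT + βΔS = 3.74 × 10⁻⁴ − 4.68 × 10⁻⁵ = 3.272 × 10⁻⁴, so Δρ ≈ 0.3357 kg m⁻³.
N² = (g/ρ₀)·Δρ/Δz = g·(Δρ/ρ₀)/Δz = 9.8 × 3.272 × 10⁻⁴ / 12 = 2.6721 × 10⁻⁴ s⁻².
N = √(2.6721 × 10⁻⁴) = 0.016347 rad s⁻¹ → T = 2π/N = 384.36 s ≈ 384 s.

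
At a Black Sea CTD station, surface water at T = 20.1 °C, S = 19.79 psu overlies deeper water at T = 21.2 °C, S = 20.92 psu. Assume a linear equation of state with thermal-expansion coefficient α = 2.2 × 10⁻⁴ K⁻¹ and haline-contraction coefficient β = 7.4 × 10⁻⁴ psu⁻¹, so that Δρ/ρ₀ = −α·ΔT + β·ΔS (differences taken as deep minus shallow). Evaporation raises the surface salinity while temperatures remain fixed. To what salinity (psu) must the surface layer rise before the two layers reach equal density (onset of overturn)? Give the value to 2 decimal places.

Neutral buoyancy requires −α(T_deep − T_surf) + β(S_deep − S_surf′) = 0.
S_surf′ = S_deep − (α/β)·ΔT = 20.92 − (2.2 × 10⁻⁴/7.4 × 10⁻⁴)·(+1.1) = 20.5930 psu.
Increase required: 20.5930 − 19.79 = 0.8030 psu.

20.59 psu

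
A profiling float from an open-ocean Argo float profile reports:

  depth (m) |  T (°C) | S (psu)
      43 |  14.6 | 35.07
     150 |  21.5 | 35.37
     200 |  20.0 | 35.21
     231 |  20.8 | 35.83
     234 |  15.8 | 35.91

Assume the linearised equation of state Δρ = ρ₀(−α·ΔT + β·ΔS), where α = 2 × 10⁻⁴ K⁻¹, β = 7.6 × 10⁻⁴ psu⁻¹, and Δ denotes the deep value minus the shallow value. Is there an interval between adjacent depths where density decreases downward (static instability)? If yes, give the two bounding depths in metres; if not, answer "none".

43–150 m

Evaluate Δρ/ρ₀ = −αΔT + βΔS across each adjacent pair:
  43–150 m: −αΔT+βΔS = −(2 × 10⁻⁴)(+6.9)+(7.6 × 10⁻⁴)(+0.30) = -1.2 × 10⁻³ → UNSTABLE
  150–200 m: −αΔT+βΔS = −(2 × 10⁻⁴)(-1.5)+(7.6 × 10⁻⁴)(-0.16) = 1.8 × 10⁻⁴ → stable
  200–231 m: −αΔT+βΔS = −(2 × 10⁻⁴)(+0.8)+(7.6 × 10⁻⁴)(+0.62) = 3.1 × 10⁻⁴ → stable
  231–234 m: −αΔT+βΔS = −(2 × 10⁻⁴)(-5.0)+(7.6 × 10⁻⁴)(+0.08) = 1.1 × 10⁻³ → stable
The 43–150 m interval has Δρ < 0: lighter water underlies denser water.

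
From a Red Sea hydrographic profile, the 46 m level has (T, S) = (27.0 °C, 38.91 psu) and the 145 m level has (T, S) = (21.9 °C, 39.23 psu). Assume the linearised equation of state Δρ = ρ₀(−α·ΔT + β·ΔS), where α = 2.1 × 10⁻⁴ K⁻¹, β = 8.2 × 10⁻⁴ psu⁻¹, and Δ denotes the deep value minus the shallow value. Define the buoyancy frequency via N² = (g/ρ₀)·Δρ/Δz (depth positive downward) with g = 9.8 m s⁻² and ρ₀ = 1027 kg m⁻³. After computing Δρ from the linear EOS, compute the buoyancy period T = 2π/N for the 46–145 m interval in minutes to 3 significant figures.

9.11 min

ΔT = -5.1 K, ΔS = +0.32 psu (deep − shallow).
Δρ/ρ₀ = −αΔT + βΔS = 1.071 × 10⁻³ + 2.624 × 10⁻⁴ = 1.3334 × 10⁻³, so Δρ ≈ 1.369 kg m⁻³.
N² = (g/ρ₀)·Δρ/Δz = g·(Δρ/ρ₀)/Δz = 9.8 × 1.3334 × 10⁻³ / 99 = 1.3199 × 10⁻⁴ s⁻².
N = √(1.3199 × 10⁻⁴) = 0.011489 rad s⁻¹ → T = 2π/N = 546.89 s = 9.1148 min ≈ 9.11 min.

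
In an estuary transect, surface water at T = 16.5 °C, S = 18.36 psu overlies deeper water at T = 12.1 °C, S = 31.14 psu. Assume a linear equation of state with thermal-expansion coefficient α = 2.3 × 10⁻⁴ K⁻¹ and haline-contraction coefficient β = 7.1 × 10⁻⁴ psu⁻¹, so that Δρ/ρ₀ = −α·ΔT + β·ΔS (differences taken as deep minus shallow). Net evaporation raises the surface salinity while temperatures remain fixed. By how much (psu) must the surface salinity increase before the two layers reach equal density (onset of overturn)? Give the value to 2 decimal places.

14.21 psu

Neutral buoyancy requires −α(T_deep − T_surf) + β(S_deep − S_surf′) = 0.
S_surf′ = S_deep − (α/β)·ΔT = 31.14 − (2.3 × 10⁻⁴/7.1 × 10⁻⁴)·(-4.4) = 32.5654 psu.
Increase required: 32.5654 − 18.36 = 14.2054 psu.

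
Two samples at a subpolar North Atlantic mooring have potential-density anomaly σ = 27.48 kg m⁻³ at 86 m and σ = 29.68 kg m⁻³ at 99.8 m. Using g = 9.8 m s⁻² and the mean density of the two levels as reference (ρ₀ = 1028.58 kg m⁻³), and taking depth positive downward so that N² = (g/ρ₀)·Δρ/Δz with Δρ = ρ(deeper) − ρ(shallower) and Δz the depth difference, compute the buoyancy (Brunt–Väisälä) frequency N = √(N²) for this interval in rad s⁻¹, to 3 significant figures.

0.0390 rad s⁻¹

Δρ = 1029.68 − 1027.48 = 2.20 kg m⁻³ over Δz = 99.8 − 86 = 13.8 m.
N² = (9.8/1028.58) × (2.20/13.8) = 1.5189 × 10⁻³ s⁻².
N = √(1.5189 × 10⁻³) = 0.038973 rad s⁻¹ ≈ 0.0390 rad s⁻¹.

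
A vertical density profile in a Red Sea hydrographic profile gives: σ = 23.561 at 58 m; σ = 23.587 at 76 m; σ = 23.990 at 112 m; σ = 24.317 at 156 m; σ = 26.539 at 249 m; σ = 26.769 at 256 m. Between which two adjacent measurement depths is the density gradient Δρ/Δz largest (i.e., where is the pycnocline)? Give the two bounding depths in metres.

249–256 m

Compute the density gradient over each adjacent pair:
  58–76 m: Δρ/Δz = 0.026/18 = 1.4 × 10⁻³ kg m⁻⁴
  76–112 m: Δρ/Δz = 0.403/36 = 0.011 kg m⁻⁴
  112–156 m: Δρ/Δz = 0.327/44 = 7.4 × 10⁻³ kg m⁻⁴
  156–249 m: Δρ/Δz = 2.222/93 = 0.024 kg m⁻⁴
  249–256 m: Δρ/Δz = 0.230/7 = 0.033 kg m⁻⁴
The largest gradient is in the 249–256 m interval — the pycnocline.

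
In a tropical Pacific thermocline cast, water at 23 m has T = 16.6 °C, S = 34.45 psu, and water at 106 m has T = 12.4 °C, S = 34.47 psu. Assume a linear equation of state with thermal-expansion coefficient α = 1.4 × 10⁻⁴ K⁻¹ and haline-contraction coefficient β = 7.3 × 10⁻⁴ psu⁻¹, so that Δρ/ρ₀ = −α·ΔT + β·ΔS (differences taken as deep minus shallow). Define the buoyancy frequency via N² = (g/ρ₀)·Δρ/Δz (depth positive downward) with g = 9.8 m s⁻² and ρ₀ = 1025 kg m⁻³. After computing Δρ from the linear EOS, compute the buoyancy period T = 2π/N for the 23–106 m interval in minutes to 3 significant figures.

ΔT = -4.2 K, ΔS = +0.02 psu (deep − shallow).
Δρ/ρ₀ = −αΔT + βΔS = 5.88 × 10⁻⁴ + 1.46 × 10⁻⁵ = 6.026 × 10⁻⁴, so Δρ ≈ 0.6177 kg m⁻³.
N² = (g/ρ₀)·Δρ/Δz = g·(Δρ/ρ₀)/Δz = 9.8 × 6.026 × 10⁻⁴ / 83 = 7.1150 × 10⁻⁵ s⁻².
N = √(7.1150 × 10⁻⁵) = 8.4350 × 10⁻³ rad s⁻¹ → T = 2π/N = 744.89 s = 12.415 min ≈ 12.4 min.

12.4 min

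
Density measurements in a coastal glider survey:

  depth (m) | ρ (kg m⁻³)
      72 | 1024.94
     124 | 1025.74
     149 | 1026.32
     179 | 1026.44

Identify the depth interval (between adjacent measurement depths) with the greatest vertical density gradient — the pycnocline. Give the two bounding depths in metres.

124–149 m

Compute the density gradient over each adjacent pair:
  72–124 m: Δρ/Δz = 0.80/52 = 0.015 kg m⁻⁴
  124–149 m: Δρ/Δz = 0.58/25 = 0.023 kg m⁻⁴
  149–179 m: Δρ/Δz = 0.12/30 = 4.0 × 10⁻³ kg m⁻⁴
The largest gradient is in the 124–149 m interval — the pycnocline.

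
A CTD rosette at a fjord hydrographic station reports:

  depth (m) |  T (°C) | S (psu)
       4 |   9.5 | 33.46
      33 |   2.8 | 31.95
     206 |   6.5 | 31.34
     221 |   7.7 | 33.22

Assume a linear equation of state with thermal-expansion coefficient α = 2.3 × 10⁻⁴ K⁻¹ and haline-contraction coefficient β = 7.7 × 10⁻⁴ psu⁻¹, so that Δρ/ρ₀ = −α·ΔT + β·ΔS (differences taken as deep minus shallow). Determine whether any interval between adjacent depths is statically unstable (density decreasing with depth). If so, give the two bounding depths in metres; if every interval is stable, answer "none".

33–206 m

Evaluate Δρ/ρ₀ = −αΔT + βΔS across each adjacent pair:
  4–33 m: −αΔT+βΔS = −(2.3 × 10⁻⁴)(-6.7)+(7.7 × 10⁻⁴)(-1.51) = 3.8 × 10⁻⁴ → stable
  33–206 m: −αΔT+βΔS = −(2.3 × 10⁻⁴)(+3.7)+(7.7 × 10⁻⁴)(-0.61) = -1.3 × 10⁻³ → UNSTABLE
  206–221 m: −αΔT+βΔS = −(2.3 × 10⁻⁴)(+1.2)+(7.7 × 10⁻⁴)(+1.88) = 1.2 × 10⁻³ → stable
The 33–206 m interval has Δρ < 0: lighter water underlies denser water.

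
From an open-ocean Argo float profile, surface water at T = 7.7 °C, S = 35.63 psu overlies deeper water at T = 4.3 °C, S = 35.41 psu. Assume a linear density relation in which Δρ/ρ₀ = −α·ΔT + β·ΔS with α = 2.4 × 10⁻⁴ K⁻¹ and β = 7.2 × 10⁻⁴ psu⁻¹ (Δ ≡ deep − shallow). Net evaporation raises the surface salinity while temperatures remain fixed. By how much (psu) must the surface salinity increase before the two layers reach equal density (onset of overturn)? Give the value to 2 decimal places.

Neutral buoyancy requires −α(T_deep − T_surf) + β(S_deep − S_surf′) = 0.
S_surf′ = S_deep − (α/β)·ΔT = 35.41 − (2.4 × 10⁻⁴/7.2 × 10⁻⁴)·(-3.4) = 36.5433 psu.
Increase required: 36.5433 − 35.63 = 0.9133 psu.

0.91 psu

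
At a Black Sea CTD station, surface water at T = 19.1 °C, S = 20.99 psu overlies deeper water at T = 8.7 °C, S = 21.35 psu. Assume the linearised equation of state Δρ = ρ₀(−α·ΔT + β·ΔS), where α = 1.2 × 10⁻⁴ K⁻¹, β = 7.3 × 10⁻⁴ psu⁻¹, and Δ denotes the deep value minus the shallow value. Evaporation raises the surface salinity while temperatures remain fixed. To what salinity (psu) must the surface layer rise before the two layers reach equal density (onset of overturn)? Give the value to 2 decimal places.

Neutral buoyancy requires −α(T_deep − T_surf) + β(S_deep − S_surf′) = 0.
S_surf′ = S_deep − (α/β)·ΔT = 21.35 − (1.2 × 10⁻⁴/7.3 × 10⁻⁴)·(-10.4) = 23.0596 psu.
Increase required: 23.0596 − 20.99 = 2.0696 psu.

23.06 psu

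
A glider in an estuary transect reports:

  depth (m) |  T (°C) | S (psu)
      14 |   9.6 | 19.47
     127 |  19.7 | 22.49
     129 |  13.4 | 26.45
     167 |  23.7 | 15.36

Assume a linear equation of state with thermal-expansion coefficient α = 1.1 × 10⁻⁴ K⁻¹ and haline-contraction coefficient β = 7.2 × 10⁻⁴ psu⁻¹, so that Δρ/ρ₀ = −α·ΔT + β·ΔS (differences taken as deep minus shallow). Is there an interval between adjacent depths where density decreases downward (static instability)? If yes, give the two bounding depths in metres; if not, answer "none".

129–167 m

Evaluate Δρ/ρ₀ = −αΔT + βΔS across each adjacent pair:
  14–127 m: −αΔT+βΔS = −(1.1 × 10⁻⁴)(+10.1)+(7.2 × 10⁻⁴)(+3.02) = 1.1 × 10⁻³ → stable
  127–129 m: −αΔT+βΔS = −(1.1 × 10⁻⁴)(-6.3)+(7.2 × 10⁻⁴)(+3.96) = 3.5 × 10⁻³ → stable
  129–167 m: −αΔT+βΔS = −(1.1 × 10⁻⁴)(+10.3)+(7.2 × 10⁻⁴)(-11.09) = -9.1 × 10⁻³ → UNSTABLE
The 129–167 m interval has Δρ < 0: lighter water underlies denser water.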